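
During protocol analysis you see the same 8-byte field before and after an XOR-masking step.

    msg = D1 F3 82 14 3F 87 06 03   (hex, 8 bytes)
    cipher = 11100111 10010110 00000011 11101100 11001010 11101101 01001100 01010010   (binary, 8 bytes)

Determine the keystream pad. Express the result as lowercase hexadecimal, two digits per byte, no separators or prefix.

366581f8f56a4a51

Since cipher = msg ⊕ pad, XORing both sides with msg gives pad = msg ⊕ cipher.
byte 0: 209 ⊕ 231 =  54
byte 1: 243 ⊕ 150 = 101
byte 2: 130 ⊕   3 = 129
byte 3:  20 ⊕ 236 = 248
byte 4:  63 ⊕ 202 = 245
byte 5: 135 ⊕ 237 = 106
byte 6:   6 ⊕  76 =  74
byte 7:   3 ⊕  82 =  81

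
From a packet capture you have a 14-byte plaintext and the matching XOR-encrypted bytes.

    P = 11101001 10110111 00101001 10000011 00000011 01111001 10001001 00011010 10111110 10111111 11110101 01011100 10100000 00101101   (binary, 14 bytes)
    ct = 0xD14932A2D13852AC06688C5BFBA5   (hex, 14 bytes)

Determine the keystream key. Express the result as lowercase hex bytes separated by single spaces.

Since ct = P ⊕ key, XORing both sides with P gives key = P ⊕ ct.
e9 xor d1 = 38
b7 xor 49 = fe
29 xor 32 = 1b
83 xor a2 = 21
03 xor d1 = d2
79 xor 38 = 41
89 xor 52 = db
1a xor ac = b6
be xor 06 = b8
bf xor 68 = d7
f5 xor 8c = 79
5c xor 5b = 07
a0 xor fb = 5b
2d xor a5 = 88

38 fe 1b 21 d2 41 db b6 b8 d7 79 07 5b 88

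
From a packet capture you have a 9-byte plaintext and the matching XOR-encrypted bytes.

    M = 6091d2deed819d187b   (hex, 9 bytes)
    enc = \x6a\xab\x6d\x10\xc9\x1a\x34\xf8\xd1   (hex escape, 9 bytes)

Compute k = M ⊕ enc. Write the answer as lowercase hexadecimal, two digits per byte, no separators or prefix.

Since enc = M ⊕ k, XORing both sides with M gives k = M ⊕ enc.
byte 0: 60 ^ 6a = 0a
byte 1: 91 ^ ab = 3a
byte 2: d2 ^ 6d = bf
byte 3: de ^ 10 = ce
byte 4: ed ^ c9 = 24
byte 5: 81 ^ 1a = 9b
byte 6: 9d ^ 34 = a9
byte 7: 18 ^ f8 = e0
byte 8: 7b ^ d1 = aa

0a3abfce249ba9e0aa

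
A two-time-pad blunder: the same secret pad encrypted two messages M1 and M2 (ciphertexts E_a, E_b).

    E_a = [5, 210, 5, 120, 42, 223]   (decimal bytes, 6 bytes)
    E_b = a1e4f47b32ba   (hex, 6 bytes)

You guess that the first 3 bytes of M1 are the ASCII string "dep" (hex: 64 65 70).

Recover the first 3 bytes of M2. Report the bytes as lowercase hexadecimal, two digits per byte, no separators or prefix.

First, E_a ⊕ E_b = (M1 ⊕ K) ⊕ (M2 ⊕ K) = M1 ⊕ M2, so the key drops out. Then M2 = (M1 ⊕ M2) ⊕ M1 over the first 3 bytes.
byte 0: (05 XOR a1) XOR 64 = a4 XOR 64 = c0
byte 1: (d2 XOR e4) XOR 65 = 36 XOR 65 = 53
byte 2: (05 XOR f4) XOR 70 = f1 XOR 70 = 81

c05381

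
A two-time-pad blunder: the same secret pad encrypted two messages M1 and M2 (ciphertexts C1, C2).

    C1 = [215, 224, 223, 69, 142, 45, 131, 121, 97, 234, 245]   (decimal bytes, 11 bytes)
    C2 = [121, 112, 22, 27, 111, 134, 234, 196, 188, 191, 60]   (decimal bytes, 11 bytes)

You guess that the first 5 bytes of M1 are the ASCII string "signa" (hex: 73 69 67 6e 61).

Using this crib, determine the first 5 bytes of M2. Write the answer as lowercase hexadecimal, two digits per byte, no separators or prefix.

First, C1 ⊕ C2 = (M1 ⊕ K) ⊕ (M2 ⊕ K) = M1 ⊕ M2, so the key drops out. Then M2 = (M1 ⊕ M2) ⊕ M1 over the first 5 bytes.
byte 0: (d7 ⊕ 79) ⊕ 73 = ae ⊕ 73 = dd
byte 1: (e0 ⊕ 70) ⊕ 69 = 90 ⊕ 69 = f9
byte 2: (df ⊕ 16) ⊕ 67 = c9 ⊕ 67 = ae
byte 3: (45 ⊕ 1b) ⊕ 6e = 5e ⊕ 6e = 30
byte 4: (8e ⊕ 6f) ⊕ 61 = e1 ⊕ 61 = 80

ddf9ae3080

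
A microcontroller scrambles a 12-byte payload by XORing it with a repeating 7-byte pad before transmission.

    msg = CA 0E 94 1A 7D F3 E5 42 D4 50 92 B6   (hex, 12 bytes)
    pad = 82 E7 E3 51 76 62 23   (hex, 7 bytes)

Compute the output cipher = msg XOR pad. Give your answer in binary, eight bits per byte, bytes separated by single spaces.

01001000 11101001 01110111 01001011 00001011 10010001 11000110 11000000 00110011 10110011 11000011 11000000

The 7-byte key repeats, so the effective keystream is 82 e7 e3 51 76 62 23 82 e7 e3 51 76.
byte 0: ca xor 82 = 48
byte 1: 0e xor e7 = e9
byte 2: 94 xor e3 = 77
byte 3: 1a xor 51 = 4b
byte 4: 7d xor 76 = 0b
byte 5: f3 xor 62 = 91
byte 6: e5 xor 23 = c6
byte 7: 42 xor 82 = c0
byte 8: d4 xor e7 = 33
byte 9: 50 xor e3 = b3
byte 10: 92 xor 51 = c3
byte 11: b6 xor 76 = c0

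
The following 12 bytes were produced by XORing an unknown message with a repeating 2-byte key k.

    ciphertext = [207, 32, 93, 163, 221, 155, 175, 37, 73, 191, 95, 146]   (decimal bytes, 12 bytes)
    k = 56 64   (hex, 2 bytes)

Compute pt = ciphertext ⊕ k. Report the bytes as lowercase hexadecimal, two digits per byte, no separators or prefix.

The 2-byte key repeats, so the effective keystream is 56 64 56 64 56 64 56 64 56 64 56 64.
byte 0: cf ⊕ 56 = 99
byte 1: 20 ⊕ 64 = 44
byte 2: 5d ⊕ 56 = 0b
byte 3: a3 ⊕ 64 = c7
byte 4: dd ⊕ 56 = 8b
byte 5: 9b ⊕ 64 = ff
byte 6: af ⊕ 56 = f9
byte 7: 25 ⊕ 64 = 41
byte 8: 49 ⊕ 56 = 1f
byte 9: bf ⊕ 64 = db
byte 10: 5f ⊕ 56 = 09
byte 11: 92 ⊕ 64 = f6

99440bc78bfff9411fdb09f6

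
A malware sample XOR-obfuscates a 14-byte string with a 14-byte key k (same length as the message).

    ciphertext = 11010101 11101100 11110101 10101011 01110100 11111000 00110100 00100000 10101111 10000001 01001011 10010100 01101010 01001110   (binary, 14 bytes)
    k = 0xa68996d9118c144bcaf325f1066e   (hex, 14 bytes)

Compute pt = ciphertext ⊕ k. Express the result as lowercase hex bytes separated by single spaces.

11010101 ⊕ 10100110 = 01110011
11101100 ⊕ 10001001 = 01100101
11110101 ⊕ 10010110 = 01100011
10101011 ⊕ 11011001 = 01110010
01110100 ⊕ 00010001 = 01100101
11111000 ⊕ 10001100 = 01110100
00110100 ⊕ 00010100 = 00100000
00100000 ⊕ 01001011 = 01101011
10101111 ⊕ 11001010 = 01100101
10000001 ⊕ 11110011 = 01110010
01001011 ⊕ 00100101 = 01101110
10010100 ⊕ 11110001 = 01100101
01101010 ⊕ 00000110 = 01101100
01001110 ⊕ 01101110 = 00100000

73 65 63 72 65 74 20 6b 65 72 6e 65 6c 20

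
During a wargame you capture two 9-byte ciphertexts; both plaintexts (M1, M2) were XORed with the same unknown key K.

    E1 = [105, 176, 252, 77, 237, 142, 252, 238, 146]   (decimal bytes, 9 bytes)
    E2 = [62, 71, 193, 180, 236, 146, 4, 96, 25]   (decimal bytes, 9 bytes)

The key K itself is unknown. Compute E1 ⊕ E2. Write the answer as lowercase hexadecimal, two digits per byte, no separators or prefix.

57f73df9011cf88e8b

E1 ⊕ E2 = (M1 ⊕ K) ⊕ (M2 ⊕ K) = M1 ⊕ M2 — the shared key cancels under XOR.
69 ^ 3e = 57
b0 ^ 47 = f7
fc ^ c1 = 3d
4d ^ b4 = f9
ed ^ ec = 01
8e ^ 92 = 1c
fc ^ 04 = f8
ee ^ 60 = 8e
92 ^ 19 = 8b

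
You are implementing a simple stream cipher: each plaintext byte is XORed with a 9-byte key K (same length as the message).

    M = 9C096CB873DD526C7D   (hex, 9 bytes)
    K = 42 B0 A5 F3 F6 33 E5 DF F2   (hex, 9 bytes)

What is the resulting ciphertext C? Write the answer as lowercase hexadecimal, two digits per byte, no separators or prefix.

deb9c94b85eeb7b38f

156 xor  66 = 222
  9 xor 176 = 185
108 xor 165 = 201
184 xor 243 =  75
115 xor 246 = 133
221 xor  51 = 238
 82 xor 229 = 183
108 xor 223 = 179
125 xor 242 = 143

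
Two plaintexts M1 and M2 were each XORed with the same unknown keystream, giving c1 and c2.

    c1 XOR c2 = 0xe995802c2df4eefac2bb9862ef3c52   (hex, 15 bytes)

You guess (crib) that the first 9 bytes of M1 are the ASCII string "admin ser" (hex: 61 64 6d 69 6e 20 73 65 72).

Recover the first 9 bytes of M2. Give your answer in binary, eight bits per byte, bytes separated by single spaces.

10001000 11110001 11101101 01000101 01000011 11010100 10011101 10011111 10110000

Since c1 ⊕ c2 = M1 ⊕ M2, XORing with the guessed M1 bytes yields the corresponding M2 bytes: M2 = (c1 ⊕ c2) ⊕ M1.
byte 0: e9 ⊕ 61 = 88
byte 1: 95 ⊕ 64 = f1
byte 2: 80 ⊕ 6d = ed
byte 3: 2c ⊕ 69 = 45
byte 4: 2d ⊕ 6e = 43
byte 5: f4 ⊕ 20 = d4
byte 6: ee ⊕ 73 = 9d
byte 7: fa ⊕ 65 = 9f
byte 8: c2 ⊕ 72 = b0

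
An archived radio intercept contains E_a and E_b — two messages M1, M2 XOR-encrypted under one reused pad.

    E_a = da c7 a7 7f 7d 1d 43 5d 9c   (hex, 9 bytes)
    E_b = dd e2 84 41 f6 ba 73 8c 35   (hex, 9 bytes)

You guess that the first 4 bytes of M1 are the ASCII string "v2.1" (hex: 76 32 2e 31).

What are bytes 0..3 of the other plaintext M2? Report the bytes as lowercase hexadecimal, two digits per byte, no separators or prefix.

First, E_a ⊕ E_b = (M1 ⊕ K) ⊕ (M2 ⊕ K) = M1 ⊕ M2, so the key drops out. Then M2 = (M1 ⊕ M2) ⊕ M1 over the first 4 bytes.
byte 0: (da XOR dd) XOR 76 = 07 XOR 76 = 71
byte 1: (c7 XOR e2) XOR 32 = 25 XOR 32 = 17
byte 2: (a7 XOR 84) XOR 2e = 23 XOR 2e = 0d
byte 3: (7f XOR 41) XOR 31 = 3e XOR 31 = 0f

71170d0f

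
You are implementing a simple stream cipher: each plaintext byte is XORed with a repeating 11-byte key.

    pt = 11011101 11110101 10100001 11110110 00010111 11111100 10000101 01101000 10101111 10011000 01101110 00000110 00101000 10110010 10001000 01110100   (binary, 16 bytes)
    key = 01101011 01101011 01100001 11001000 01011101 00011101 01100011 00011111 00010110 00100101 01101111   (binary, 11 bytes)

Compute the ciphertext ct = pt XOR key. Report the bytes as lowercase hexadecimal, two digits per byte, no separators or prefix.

The 11-byte key repeats, so the effective keystream is 6b 6b 61 c8 5d 1d 63 1f 16 25 6f 6b 6b 61 c8 5d.
byte 0: dd XOR 6b = b6
byte 1: f5 XOR 6b = 9e
byte 2: a1 XOR 61 = c0
byte 3: f6 XOR c8 = 3e
byte 4: 17 XOR 5d = 4a
byte 5: fc XOR 1d = e1
byte 6: 85 XOR 63 = e6
byte 7: 68 XOR 1f = 77
byte 8: af XOR 16 = b9
byte 9: 98 XOR 25 = bd
byte 10: 6e XOR 6f = 01
byte 11: 06 XOR 6b = 6d
byte 12: 28 XOR 6b = 43
byte 13: b2 XOR 61 = d3
byte 14: 88 XOR c8 = 40
byte 15: 74 XOR 5d = 29

b69ec03e4ae1e677b9bd016d43d34029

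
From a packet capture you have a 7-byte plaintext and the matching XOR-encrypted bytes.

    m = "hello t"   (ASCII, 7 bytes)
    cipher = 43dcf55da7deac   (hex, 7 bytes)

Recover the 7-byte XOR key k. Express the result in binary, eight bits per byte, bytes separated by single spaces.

Since cipher = m ⊕ k, XORing both sides with m gives k = m ⊕ cipher.
01101000 XOR 01000011 = 00101011
01100101 XOR 11011100 = 10111001
01101100 XOR 11110101 = 10011001
01101100 XOR 01011101 = 00110001
01101111 XOR 10100111 = 11001000
00100000 XOR 11011110 = 11111110
01110100 XOR 10101100 = 11011000

00101011 10111001 10011001 00110001 11001000 11111110 11011000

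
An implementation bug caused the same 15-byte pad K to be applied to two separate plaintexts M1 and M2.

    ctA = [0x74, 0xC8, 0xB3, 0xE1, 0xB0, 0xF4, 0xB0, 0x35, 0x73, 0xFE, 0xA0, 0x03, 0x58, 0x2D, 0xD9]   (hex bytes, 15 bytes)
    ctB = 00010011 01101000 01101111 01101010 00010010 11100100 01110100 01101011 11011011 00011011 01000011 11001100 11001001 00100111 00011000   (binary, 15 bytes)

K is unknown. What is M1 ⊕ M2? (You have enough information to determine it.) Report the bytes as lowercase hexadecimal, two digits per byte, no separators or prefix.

67a0dc8ba210c45ea8e5e3cf910ac1

ctA ⊕ ctB = (M1 ⊕ K) ⊕ (M2 ⊕ K) = M1 ⊕ M2 — the shared key cancels under XOR.
byte 0: 01110100 XOR 00010011 = 01100111
byte 1: 11001000 XOR 01101000 = 10100000
byte 2: 10110011 XOR 01101111 = 11011100
byte 3: 11100001 XOR 01101010 = 10001011
byte 4: 10110000 XOR 00010010 = 10100010
byte 5: 11110100 XOR 11100100 = 00010000
byte 6: 10110000 XOR 01110100 = 11000100
byte 7: 00110101 XOR 01101011 = 01011110
byte 8: 01110011 XOR 11011011 = 10101000
byte 9: 11111110 XOR 00011011 = 11100101
byte 10: 10100000 XOR 01000011 = 11100011
byte 11: 00000011 XOR 11001100 = 11001111
byte 12: 01011000 XOR 11001001 = 10010001
byte 13: 00101101 XOR 00100111 = 00001010
byte 14: 11011001 XOR 00011000 = 11000001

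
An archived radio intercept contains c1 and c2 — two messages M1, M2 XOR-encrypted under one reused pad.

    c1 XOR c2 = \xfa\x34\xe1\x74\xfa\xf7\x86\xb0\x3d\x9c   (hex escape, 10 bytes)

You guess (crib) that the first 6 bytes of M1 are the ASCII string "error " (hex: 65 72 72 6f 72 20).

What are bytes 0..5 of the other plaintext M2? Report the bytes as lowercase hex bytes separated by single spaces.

9f 46 93 1b 88 d7

Since c1 ⊕ c2 = M1 ⊕ M2, XORing with the guessed M1 bytes yields the corresponding M2 bytes: M2 = (c1 ⊕ c2) ⊕ M1.
byte 0: fa ⊕ 65 = 9f
byte 1: 34 ⊕ 72 = 46
byte 2: e1 ⊕ 72 = 93
byte 3: 74 ⊕ 6f = 1b
byte 4: fa ⊕ 72 = 88
byte 5: f7 ⊕ 20 = d7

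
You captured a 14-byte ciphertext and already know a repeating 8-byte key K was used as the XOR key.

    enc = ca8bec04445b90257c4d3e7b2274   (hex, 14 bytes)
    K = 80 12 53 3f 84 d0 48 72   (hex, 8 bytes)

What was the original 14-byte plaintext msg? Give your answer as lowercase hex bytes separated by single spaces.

The 8-byte key repeats, so the effective keystream is 80 12 53 3f 84 d0 48 72 80 12 53 3f 84 d0.
byte 0: 11001010 xor 10000000 = 01001010
byte 1: 10001011 xor 00010010 = 10011001
byte 2: 11101100 xor 01010011 = 10111111
byte 3: 00000100 xor 00111111 = 00111011
byte 4: 01000100 xor 10000100 = 11000000
byte 5: 01011011 xor 11010000 = 10001011
byte 6: 10010000 xor 01001000 = 11011000
byte 7: 00100101 xor 01110010 = 01010111
byte 8: 01111100 xor 10000000 = 11111100
byte 9: 01001101 xor 00010010 = 01011111
byte 10: 00111110 xor 01010011 = 01101101
byte 11: 01111011 xor 00111111 = 01000100
byte 12: 00100010 xor 10000100 = 10100110
byte 13: 01110100 xor 11010000 = 10100100

4a 99 bf 3b c0 8b d8 57 fc 5f 6d 44 a6 a4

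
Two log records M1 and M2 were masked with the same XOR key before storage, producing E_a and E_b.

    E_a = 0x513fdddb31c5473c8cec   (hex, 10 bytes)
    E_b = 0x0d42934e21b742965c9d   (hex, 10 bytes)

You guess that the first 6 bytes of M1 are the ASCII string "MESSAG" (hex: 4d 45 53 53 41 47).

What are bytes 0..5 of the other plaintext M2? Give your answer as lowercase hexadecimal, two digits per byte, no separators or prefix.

First, E_a ⊕ E_b = (M1 ⊕ K) ⊕ (M2 ⊕ K) = M1 ⊕ M2, so the key drops out. Then M2 = (M1 ⊕ M2) ⊕ M1 over the first 6 bytes.
byte 0: (51 ⊕ 0d) ⊕ 4d = 5c ⊕ 4d = 11
byte 1: (3f ⊕ 42) ⊕ 45 = 7d ⊕ 45 = 38
byte 2: (dd ⊕ 93) ⊕ 53 = 4e ⊕ 53 = 1d
byte 3: (db ⊕ 4e) ⊕ 53 = 95 ⊕ 53 = c6
byte 4: (31 ⊕ 21) ⊕ 41 = 10 ⊕ 41 = 51
byte 5: (c5 ⊕ b7) ⊕ 47 = 72 ⊕ 47 = 35

11381dc65135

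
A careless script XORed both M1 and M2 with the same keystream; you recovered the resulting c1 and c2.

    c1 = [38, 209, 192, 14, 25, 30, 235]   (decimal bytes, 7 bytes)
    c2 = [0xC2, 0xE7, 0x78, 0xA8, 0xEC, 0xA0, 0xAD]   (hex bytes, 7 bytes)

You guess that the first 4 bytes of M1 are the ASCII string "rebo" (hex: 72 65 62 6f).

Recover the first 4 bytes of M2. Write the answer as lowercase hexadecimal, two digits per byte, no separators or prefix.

9653dac9

First, c1 ⊕ c2 = (M1 ⊕ K) ⊕ (M2 ⊕ K) = M1 ⊕ M2, so the key drops out. Then M2 = (M1 ⊕ M2) ⊕ M1 over the first 4 bytes.
byte 0: (26 xor c2) xor 72 = e4 xor 72 = 96
byte 1: (d1 xor e7) xor 65 = 36 xor 65 = 53
byte 2: (c0 xor 78) xor 62 = b8 xor 62 = da
byte 3: (0e xor a8) xor 6f = a6 xor 6f = c9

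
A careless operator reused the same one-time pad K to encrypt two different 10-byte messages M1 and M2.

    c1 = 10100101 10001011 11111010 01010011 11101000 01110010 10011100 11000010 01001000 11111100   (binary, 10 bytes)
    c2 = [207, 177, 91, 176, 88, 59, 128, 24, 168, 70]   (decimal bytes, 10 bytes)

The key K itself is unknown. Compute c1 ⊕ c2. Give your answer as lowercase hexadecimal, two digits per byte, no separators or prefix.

6a3aa1e3b0491cdae0ba

c1 ⊕ c2 = (M1 ⊕ K) ⊕ (M2 ⊕ K) = M1 ⊕ M2 — the shared key cancels under XOR.
byte 0: a5 xor cf = 6a
byte 1: 8b xor b1 = 3a
byte 2: fa xor 5b = a1
byte 3: 53 xor b0 = e3
byte 4: e8 xor 58 = b0
byte 5: 72 xor 3b = 49
byte 6: 9c xor 80 = 1c
byte 7: c2 xor 18 = da
byte 8: 48 xor a8 = e0
byte 9: fc xor 46 = ba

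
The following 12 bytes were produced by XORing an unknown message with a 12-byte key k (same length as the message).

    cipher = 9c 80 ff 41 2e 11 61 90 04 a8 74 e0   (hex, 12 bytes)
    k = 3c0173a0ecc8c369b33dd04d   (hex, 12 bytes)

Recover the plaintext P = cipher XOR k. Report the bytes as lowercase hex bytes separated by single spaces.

a0 81 8c e1 c2 d9 a2 f9 b7 95 a4 ad

XOR is its own inverse, so applying the key byte-wise gives the result directly.
9c ⊕ 3c = a0
80 ⊕ 01 = 81
ff ⊕ 73 = 8c
41 ⊕ a0 = e1
2e ⊕ ec = c2
11 ⊕ c8 = d9
61 ⊕ c3 = a2
90 ⊕ 69 = f9
04 ⊕ b3 = b7
a8 ⊕ 3d = 95
74 ⊕ d0 = a4
e0 ⊕ 4d = ad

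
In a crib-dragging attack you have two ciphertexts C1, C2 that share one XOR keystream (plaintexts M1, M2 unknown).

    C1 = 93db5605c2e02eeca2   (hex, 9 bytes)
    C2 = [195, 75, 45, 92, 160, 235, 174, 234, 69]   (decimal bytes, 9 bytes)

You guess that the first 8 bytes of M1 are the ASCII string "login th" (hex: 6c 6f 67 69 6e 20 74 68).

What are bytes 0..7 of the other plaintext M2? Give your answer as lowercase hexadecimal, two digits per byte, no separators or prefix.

3cff1c300c2bf46e

First, C1 ⊕ C2 = (M1 ⊕ K) ⊕ (M2 ⊕ K) = M1 ⊕ M2, so the key drops out. Then M2 = (M1 ⊕ M2) ⊕ M1 over the first 8 bytes.
byte 0: (93 xor c3) xor 6c = 50 xor 6c = 3c
byte 1: (db xor 4b) xor 6f = 90 xor 6f = ff
byte 2: (56 xor 2d) xor 67 = 7b xor 67 = 1c
byte 3: (05 xor 5c) xor 69 = 59 xor 69 = 30
byte 4: (c2 xor a0) xor 6e = 62 xor 6e = 0c
byte 5: (e0 xor eb) xor 20 = 0b xor 20 = 2b
byte 6: (2e xor ae) xor 74 = 80 xor 74 = f4
byte 7: (ec xor ea) xor 68 = 06 xor 68 = 6e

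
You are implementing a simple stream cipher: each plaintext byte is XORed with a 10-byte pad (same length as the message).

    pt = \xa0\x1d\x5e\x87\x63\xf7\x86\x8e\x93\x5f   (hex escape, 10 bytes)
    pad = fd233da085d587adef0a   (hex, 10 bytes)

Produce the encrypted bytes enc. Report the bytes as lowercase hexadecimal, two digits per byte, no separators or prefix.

5d3e6327e62201237c55

160 ^ 253 =  93
 29 ^  35 =  62
 94 ^  61 =  99
135 ^ 160 =  39
 99 ^ 133 = 230
247 ^ 213 =  34
134 ^ 135 =   1
142 ^ 173 =  35
147 ^ 239 = 124
 95 ^  10 =  85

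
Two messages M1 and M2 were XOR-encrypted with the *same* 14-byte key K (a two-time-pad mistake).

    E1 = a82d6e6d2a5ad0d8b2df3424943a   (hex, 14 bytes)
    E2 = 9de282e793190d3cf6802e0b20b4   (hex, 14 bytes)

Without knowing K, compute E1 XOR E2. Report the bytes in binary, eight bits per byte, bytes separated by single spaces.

E1 ⊕ E2 = (M1 ⊕ K) ⊕ (M2 ⊕ K) = M1 ⊕ M2 — the shared key cancels under XOR.
byte 0: 168 ^ 157 =  53
byte 1:  45 ^ 226 = 207
byte 2: 110 ^ 130 = 236
byte 3: 109 ^ 231 = 138
byte 4:  42 ^ 147 = 185
byte 5:  90 ^  25 =  67
byte 6: 208 ^  13 = 221
byte 7: 216 ^  60 = 228
byte 8: 178 ^ 246 =  68
byte 9: 223 ^ 128 =  95
byte 10:  52 ^  46 =  26
byte 11:  36 ^  11 =  47
byte 12: 148 ^  32 = 180
byte 13:  58 ^ 180 = 142

00110101 11001111 11101100 10001010 10111001 01000011 11011101 11100100 01000100 01011111 00011010 00101111 10110100 10001110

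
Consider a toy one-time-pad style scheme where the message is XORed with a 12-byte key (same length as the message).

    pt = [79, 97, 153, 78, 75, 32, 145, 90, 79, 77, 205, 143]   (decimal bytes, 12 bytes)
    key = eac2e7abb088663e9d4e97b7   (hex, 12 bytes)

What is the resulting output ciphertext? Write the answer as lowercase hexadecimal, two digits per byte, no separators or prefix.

a5a37ee5fba8f764d2035a38

byte 0: 4f XOR ea = a5
byte 1: 61 XOR c2 = a3
byte 2: 99 XOR e7 = 7e
byte 3: 4e XOR ab = e5
byte 4: 4b XOR b0 = fb
byte 5: 20 XOR 88 = a8
byte 6: 91 XOR 66 = f7
byte 7: 5a XOR 3e = 64
byte 8: 4f XOR 9d = d2
byte 9: 4d XOR 4e = 03
byte 10: cd XOR 97 = 5a
byte 11: 8f XOR b7 = 38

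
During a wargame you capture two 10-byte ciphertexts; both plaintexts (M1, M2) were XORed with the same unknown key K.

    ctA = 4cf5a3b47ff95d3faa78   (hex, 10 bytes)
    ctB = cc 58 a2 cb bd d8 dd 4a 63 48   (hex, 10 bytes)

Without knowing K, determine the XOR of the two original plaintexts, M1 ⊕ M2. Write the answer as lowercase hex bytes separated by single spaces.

80 ad 01 7f c2 21 80 75 c9 30

ctA ⊕ ctB = (M1 ⊕ K) ⊕ (M2 ⊕ K) = M1 ⊕ M2 — the shared key cancels under XOR.
byte 0: 01001100 xor 11001100 = 10000000
byte 1: 11110101 xor 01011000 = 10101101
byte 2: 10100011 xor 10100010 = 00000001
byte 3: 10110100 xor 11001011 = 01111111
byte 4: 01111111 xor 10111101 = 11000010
byte 5: 11111001 xor 11011000 = 00100001
byte 6: 01011101 xor 11011101 = 10000000
byte 7: 00111111 xor 01001010 = 01110101
byte 8: 10101010 xor 01100011 = 11001001
byte 9: 01111000 xor 01001000 = 00110000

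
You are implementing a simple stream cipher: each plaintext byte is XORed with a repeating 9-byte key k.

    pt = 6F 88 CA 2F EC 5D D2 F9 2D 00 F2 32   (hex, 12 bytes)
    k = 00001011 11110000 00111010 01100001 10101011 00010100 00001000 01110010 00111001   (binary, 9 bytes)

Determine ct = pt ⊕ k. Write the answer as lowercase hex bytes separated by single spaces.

64 78 f0 4e 47 49 da 8b 14 0b 02 08

The 9-byte key repeats, so the effective keystream is 0b f0 3a 61 ab 14 08 72 39 0b f0 3a.
byte 0: 111 XOR  11 = 100
byte 1: 136 XOR 240 = 120
byte 2: 202 XOR  58 = 240
byte 3:  47 XOR  97 =  78
byte 4: 236 XOR 171 =  71
byte 5:  93 XOR  20 =  73
byte 6: 210 XOR   8 = 218
byte 7: 249 XOR 114 = 139
byte 8:  45 XOR  57 =  20
byte 9:   0 XOR  11 =  11
byte 10: 242 XOR 240 =   2
byte 11:  50 XOR  58 =   8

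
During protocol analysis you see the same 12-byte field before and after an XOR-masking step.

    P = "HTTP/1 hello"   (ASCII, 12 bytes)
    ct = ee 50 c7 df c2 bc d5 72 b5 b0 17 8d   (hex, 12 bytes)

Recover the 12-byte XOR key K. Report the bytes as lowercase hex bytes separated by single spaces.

a6 04 93 8f ed 8d f5 1a d0 dc 7b e2

Since ct = P ⊕ K, XORing both sides with P gives K = P ⊕ ct.
48 ^ ee = a6
54 ^ 50 = 04
54 ^ c7 = 93
50 ^ df = 8f
2f ^ c2 = ed
31 ^ bc = 8d
20 ^ d5 = f5
68 ^ 72 = 1a
65 ^ b5 = d0
6c ^ b0 = dc
6c ^ 17 = 7b
6f ^ 8d = e2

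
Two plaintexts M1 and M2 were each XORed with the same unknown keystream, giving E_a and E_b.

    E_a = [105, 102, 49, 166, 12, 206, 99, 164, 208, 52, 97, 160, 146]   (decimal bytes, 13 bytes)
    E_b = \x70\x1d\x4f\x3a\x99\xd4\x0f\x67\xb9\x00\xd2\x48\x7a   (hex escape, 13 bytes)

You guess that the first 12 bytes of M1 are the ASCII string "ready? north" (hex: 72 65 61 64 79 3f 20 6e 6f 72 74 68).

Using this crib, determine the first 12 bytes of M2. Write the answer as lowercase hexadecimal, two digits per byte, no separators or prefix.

First, E_a ⊕ E_b = (M1 ⊕ K) ⊕ (M2 ⊕ K) = M1 ⊕ M2, so the key drops out. Then M2 = (M1 ⊕ M2) ⊕ M1 over the first 12 bytes.
byte 0: (69 XOR 70) XOR 72 = 19 XOR 72 = 6b
byte 1: (66 XOR 1d) XOR 65 = 7b XOR 65 = 1e
byte 2: (31 XOR 4f) XOR 61 = 7e XOR 61 = 1f
byte 3: (a6 XOR 3a) XOR 64 = 9c XOR 64 = f8
byte 4: (0c XOR 99) XOR 79 = 95 XOR 79 = ec
byte 5: (ce XOR d4) XOR 3f = 1a XOR 3f = 25
byte 6: (63 XOR 0f) XOR 20 = 6c XOR 20 = 4c
byte 7: (a4 XOR 67) XOR 6e = c3 XOR 6e = ad
byte 8: (d0 XOR b9) XOR 6f = 69 XOR 6f = 06
byte 9: (34 XOR 00) XOR 72 = 34 XOR 72 = 46
byte 10: (61 XOR d2) XOR 74 = b3 XOR 74 = c7
byte 11: (a0 XOR 48) XOR 68 = e8 XOR 68 = 80

6b1e1ff8ec254cad0646c780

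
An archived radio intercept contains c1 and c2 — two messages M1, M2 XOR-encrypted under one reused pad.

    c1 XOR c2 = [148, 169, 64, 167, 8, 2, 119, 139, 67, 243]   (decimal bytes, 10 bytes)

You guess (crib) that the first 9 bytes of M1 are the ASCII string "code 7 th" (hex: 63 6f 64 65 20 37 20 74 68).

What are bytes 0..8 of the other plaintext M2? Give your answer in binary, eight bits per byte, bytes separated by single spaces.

11110111 11000110 00100100 11000010 00101000 00110101 01010111 11111111 00101011

Since c1 ⊕ c2 = M1 ⊕ M2, XORing with the guessed M1 bytes yields the corresponding M2 bytes: M2 = (c1 ⊕ c2) ⊕ M1.
byte 0: 148 xor  99 = 247
byte 1: 169 xor 111 = 198
byte 2:  64 xor 100 =  36
byte 3: 167 xor 101 = 194
byte 4:   8 xor  32 =  40
byte 5:   2 xor  55 =  53
byte 6: 119 xor  32 =  87
byte 7: 139 xor 116 = 255
byte 8:  67 xor 104 =  43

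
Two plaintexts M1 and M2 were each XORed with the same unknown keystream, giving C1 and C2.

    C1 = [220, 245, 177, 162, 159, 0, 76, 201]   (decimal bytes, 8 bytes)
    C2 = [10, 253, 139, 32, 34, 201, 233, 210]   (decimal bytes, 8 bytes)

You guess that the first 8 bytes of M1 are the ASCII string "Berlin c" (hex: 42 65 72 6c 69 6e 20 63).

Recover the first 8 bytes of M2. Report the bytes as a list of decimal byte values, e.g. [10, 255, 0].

[148, 109, 72, 238, 212, 167, 133, 120]

First, C1 ⊕ C2 = (M1 ⊕ K) ⊕ (M2 ⊕ K) = M1 ⊕ M2, so the key drops out. Then M2 = (M1 ⊕ M2) ⊕ M1 over the first 8 bytes.
byte 0: (dc ^ 0a) ^ 42 = d6 ^ 42 = 94
byte 1: (f5 ^ fd) ^ 65 = 08 ^ 65 = 6d
byte 2: (b1 ^ 8b) ^ 72 = 3a ^ 72 = 48
byte 3: (a2 ^ 20) ^ 6c = 82 ^ 6c = ee
byte 4: (9f ^ 22) ^ 69 = bd ^ 69 = d4
byte 5: (00 ^ c9) ^ 6e = c9 ^ 6e = a7
byte 6: (4c ^ e9) ^ 20 = a5 ^ 20 = 85
byte 7: (c9 ^ d2) ^ 63 = 1b ^ 63 = 78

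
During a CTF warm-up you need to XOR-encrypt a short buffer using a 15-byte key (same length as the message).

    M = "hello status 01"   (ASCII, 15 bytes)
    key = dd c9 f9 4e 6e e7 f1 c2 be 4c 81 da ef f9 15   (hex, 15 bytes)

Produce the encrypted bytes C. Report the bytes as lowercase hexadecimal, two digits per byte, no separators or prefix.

b5ac952201c782b6df38f4a9cfc924

XOR is its own inverse, so applying the key byte-wise gives the result directly.
byte 0: 68 xor dd = b5
byte 1: 65 xor c9 = ac
byte 2: 6c xor f9 = 95
byte 3: 6c xor 4e = 22
byte 4: 6f xor 6e = 01
byte 5: 20 xor e7 = c7
byte 6: 73 xor f1 = 82
byte 7: 74 xor c2 = b6
byte 8: 61 xor be = df
byte 9: 74 xor 4c = 38
byte 10: 75 xor 81 = f4
byte 11: 73 xor da = a9
byte 12: 20 xor ef = cf
byte 13: 30 xor f9 = c9
byte 14: 31 xor 15 = 24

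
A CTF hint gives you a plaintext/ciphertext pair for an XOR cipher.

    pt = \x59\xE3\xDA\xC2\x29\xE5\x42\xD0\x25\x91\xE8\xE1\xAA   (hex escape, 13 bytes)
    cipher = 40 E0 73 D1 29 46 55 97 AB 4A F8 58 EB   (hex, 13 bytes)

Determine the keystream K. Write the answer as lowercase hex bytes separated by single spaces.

Since cipher = pt ⊕ K, XORing both sides with pt gives K = pt ⊕ cipher.
byte 0: 59 ^ 40 = 19
byte 1: e3 ^ e0 = 03
byte 2: da ^ 73 = a9
byte 3: c2 ^ d1 = 13
byte 4: 29 ^ 29 = 00
byte 5: e5 ^ 46 = a3
byte 6: 42 ^ 55 = 17
byte 7: d0 ^ 97 = 47
byte 8: 25 ^ ab = 8e
byte 9: 91 ^ 4a = db
byte 10: e8 ^ f8 = 10
byte 11: e1 ^ 58 = b9
byte 12: aa ^ eb = 41

19 03 a9 13 00 a3 17 47 8e db 10 b9 41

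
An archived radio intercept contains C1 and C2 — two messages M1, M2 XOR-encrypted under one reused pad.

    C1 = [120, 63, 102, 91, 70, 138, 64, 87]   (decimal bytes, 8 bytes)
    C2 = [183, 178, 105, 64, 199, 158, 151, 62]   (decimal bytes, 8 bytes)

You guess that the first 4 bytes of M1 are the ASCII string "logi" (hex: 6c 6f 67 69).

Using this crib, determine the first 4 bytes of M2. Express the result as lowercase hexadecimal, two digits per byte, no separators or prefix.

First, C1 ⊕ C2 = (M1 ⊕ K) ⊕ (M2 ⊕ K) = M1 ⊕ M2, so the key drops out. Then M2 = (M1 ⊕ M2) ⊕ M1 over the first 4 bytes.
byte 0: (78 xor b7) xor 6c = cf xor 6c = a3
byte 1: (3f xor b2) xor 6f = 8d xor 6f = e2
byte 2: (66 xor 69) xor 67 = 0f xor 67 = 68
byte 3: (5b xor 40) xor 69 = 1b xor 69 = 72

a3e26872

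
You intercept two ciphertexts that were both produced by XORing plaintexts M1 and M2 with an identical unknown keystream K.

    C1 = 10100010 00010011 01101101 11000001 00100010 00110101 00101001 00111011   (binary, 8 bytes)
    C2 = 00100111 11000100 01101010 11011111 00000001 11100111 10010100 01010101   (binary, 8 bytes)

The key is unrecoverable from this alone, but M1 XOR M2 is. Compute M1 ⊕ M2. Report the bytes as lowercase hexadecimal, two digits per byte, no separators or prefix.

C1 ⊕ C2 = (M1 ⊕ K) ⊕ (M2 ⊕ K) = M1 ⊕ M2 — the shared key cancels under XOR.
byte 0: a2 XOR 27 = 85
byte 1: 13 XOR c4 = d7
byte 2: 6d XOR 6a = 07
byte 3: c1 XOR df = 1e
byte 4: 22 XOR 01 = 23
byte 5: 35 XOR e7 = d2
byte 6: 29 XOR 94 = bd
byte 7: 3b XOR 55 = 6e

85d7071e23d2bd6e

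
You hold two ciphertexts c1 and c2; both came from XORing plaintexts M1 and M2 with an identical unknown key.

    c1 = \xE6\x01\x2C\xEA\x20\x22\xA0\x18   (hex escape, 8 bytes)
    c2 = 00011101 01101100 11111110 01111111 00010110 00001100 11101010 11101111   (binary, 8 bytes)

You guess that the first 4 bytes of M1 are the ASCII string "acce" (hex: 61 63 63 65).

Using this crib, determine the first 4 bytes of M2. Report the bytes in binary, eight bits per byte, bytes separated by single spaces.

10011010 00001110 10110001 11110000

First, c1 ⊕ c2 = (M1 ⊕ K) ⊕ (M2 ⊕ K) = M1 ⊕ M2, so the key drops out. Then M2 = (M1 ⊕ M2) ⊕ M1 over the first 4 bytes.
byte 0: (e6 ⊕ 1d) ⊕ 61 = fb ⊕ 61 = 9a
byte 1: (01 ⊕ 6c) ⊕ 63 = 6d ⊕ 63 = 0e
byte 2: (2c ⊕ fe) ⊕ 63 = d2 ⊕ 63 = b1
byte 3: (ea ⊕ 7f) ⊕ 65 = 95 ⊕ 65 = f0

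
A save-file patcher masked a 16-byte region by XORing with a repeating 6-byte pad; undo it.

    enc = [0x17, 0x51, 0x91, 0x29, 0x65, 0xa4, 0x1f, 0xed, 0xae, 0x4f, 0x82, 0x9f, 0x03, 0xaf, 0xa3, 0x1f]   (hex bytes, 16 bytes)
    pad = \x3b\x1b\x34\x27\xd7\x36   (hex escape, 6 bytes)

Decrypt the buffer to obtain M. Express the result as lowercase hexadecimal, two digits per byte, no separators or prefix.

The 6-byte key repeats, so the effective keystream is 3b 1b 34 27 d7 36 3b 1b 34 27 d7 36 3b 1b 34 27.
byte 0: 00010111 ^ 00111011 = 00101100
byte 1: 01010001 ^ 00011011 = 01001010
byte 2: 10010001 ^ 00110100 = 10100101
byte 3: 00101001 ^ 00100111 = 00001110
byte 4: 01100101 ^ 11010111 = 10110010
byte 5: 10100100 ^ 00110110 = 10010010
byte 6: 00011111 ^ 00111011 = 00100100
byte 7: 11101101 ^ 00011011 = 11110110
byte 8: 10101110 ^ 00110100 = 10011010
byte 9: 01001111 ^ 00100111 = 01101000
byte 10: 10000010 ^ 11010111 = 01010101
byte 11: 10011111 ^ 00110110 = 10101001
byte 12: 00000011 ^ 00111011 = 00111000
byte 13: 10101111 ^ 00011011 = 10110100
byte 14: 10100011 ^ 00110100 = 10010111
byte 15: 00011111 ^ 00100111 = 00111000

2c4aa50eb29224f69a6855a938b49738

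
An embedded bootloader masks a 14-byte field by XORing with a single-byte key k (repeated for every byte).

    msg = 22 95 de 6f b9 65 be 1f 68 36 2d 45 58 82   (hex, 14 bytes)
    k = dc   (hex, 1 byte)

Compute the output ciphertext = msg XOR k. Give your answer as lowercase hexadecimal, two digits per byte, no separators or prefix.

The 1-byte key repeats, so the effective keystream is dc dc dc dc dc dc dc dc dc dc dc dc dc dc.
byte 0:  34 xor 220 = 254
byte 1: 149 xor 220 =  73
byte 2: 222 xor 220 =   2
byte 3: 111 xor 220 = 179
byte 4: 185 xor 220 = 101
byte 5: 101 xor 220 = 185
byte 6: 190 xor 220 =  98
byte 7:  31 xor 220 = 195
byte 8: 104 xor 220 = 180
byte 9:  54 xor 220 = 234
byte 10:  45 xor 220 = 241
byte 11:  69 xor 220 = 153
byte 12:  88 xor 220 = 132
byte 13: 130 xor 220 =  94

fe4902b365b962c3b4eaf199845e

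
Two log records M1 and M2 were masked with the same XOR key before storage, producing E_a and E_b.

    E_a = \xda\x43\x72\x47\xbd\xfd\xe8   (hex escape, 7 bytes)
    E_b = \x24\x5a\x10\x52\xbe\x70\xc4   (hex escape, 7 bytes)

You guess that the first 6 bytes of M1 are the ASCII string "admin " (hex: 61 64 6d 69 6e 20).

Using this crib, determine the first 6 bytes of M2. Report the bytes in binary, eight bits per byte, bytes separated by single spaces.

First, E_a ⊕ E_b = (M1 ⊕ K) ⊕ (M2 ⊕ K) = M1 ⊕ M2, so the key drops out. Then M2 = (M1 ⊕ M2) ⊕ M1 over the first 6 bytes.
byte 0: (da xor 24) xor 61 = fe xor 61 = 9f
byte 1: (43 xor 5a) xor 64 = 19 xor 64 = 7d
byte 2: (72 xor 10) xor 6d = 62 xor 6d = 0f
byte 3: (47 xor 52) xor 69 = 15 xor 69 = 7c
byte 4: (bd xor be) xor 6e = 03 xor 6e = 6d
byte 5: (fd xor 70) xor 20 = 8d xor 20 = ad

10011111 01111101 00001111 01111100 01101101 10101101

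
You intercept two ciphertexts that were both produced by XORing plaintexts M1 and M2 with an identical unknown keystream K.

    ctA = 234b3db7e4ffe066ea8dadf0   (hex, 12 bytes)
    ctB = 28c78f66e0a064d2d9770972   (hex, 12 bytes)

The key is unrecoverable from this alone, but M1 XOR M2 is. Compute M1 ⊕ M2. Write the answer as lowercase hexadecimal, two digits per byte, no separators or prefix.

0b8cb2d1045f84b433faa482

ctA ⊕ ctB = (M1 ⊕ K) ⊕ (M2 ⊕ K) = M1 ⊕ M2 — the shared key cancels under XOR.
byte 0: 23 xor 28 = 0b
byte 1: 4b xor c7 = 8c
byte 2: 3d xor 8f = b2
byte 3: b7 xor 66 = d1
byte 4: e4 xor e0 = 04
byte 5: ff xor a0 = 5f
byte 6: e0 xor 64 = 84
byte 7: 66 xor d2 = b4
byte 8: ea xor d9 = 33
byte 9: 8d xor 77 = fa
byte 10: ad xor 09 = a4
byte 11: f0 xor 72 = 82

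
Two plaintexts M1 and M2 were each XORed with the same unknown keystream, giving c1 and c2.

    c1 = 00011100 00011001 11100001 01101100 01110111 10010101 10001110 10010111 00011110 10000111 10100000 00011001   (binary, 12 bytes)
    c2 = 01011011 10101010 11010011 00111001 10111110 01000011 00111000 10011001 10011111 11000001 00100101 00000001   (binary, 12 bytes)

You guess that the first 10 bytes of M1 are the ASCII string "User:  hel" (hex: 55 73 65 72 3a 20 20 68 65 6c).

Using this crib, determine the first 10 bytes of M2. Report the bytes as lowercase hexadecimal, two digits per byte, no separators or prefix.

12c05727f3f69666e42a

First, c1 ⊕ c2 = (M1 ⊕ K) ⊕ (M2 ⊕ K) = M1 ⊕ M2, so the key drops out. Then M2 = (M1 ⊕ M2) ⊕ M1 over the first 10 bytes.
byte 0: (1c xor 5b) xor 55 = 47 xor 55 = 12
byte 1: (19 xor aa) xor 73 = b3 xor 73 = c0
byte 2: (e1 xor d3) xor 65 = 32 xor 65 = 57
byte 3: (6c xor 39) xor 72 = 55 xor 72 = 27
byte 4: (77 xor be) xor 3a = c9 xor 3a = f3
byte 5: (95 xor 43) xor 20 = d6 xor 20 = f6
byte 6: (8e xor 38) xor 20 = b6 xor 20 = 96
byte 7: (97 xor 99) xor 68 = 0e xor 68 = 66
byte 8: (1e xor 9f) xor 65 = 81 xor 65 = e4
byte 9: (87 xor c1) xor 6c = 46 xor 6c = 2a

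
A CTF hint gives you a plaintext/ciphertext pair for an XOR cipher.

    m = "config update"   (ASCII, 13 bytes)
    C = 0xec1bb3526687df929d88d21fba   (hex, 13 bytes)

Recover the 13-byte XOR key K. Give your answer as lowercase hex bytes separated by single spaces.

Since C = m ⊕ K, XORing both sides with m gives K = m ⊕ C.
63 xor ec = 8f
6f xor 1b = 74
6e xor b3 = dd
66 xor 52 = 34
69 xor 66 = 0f
67 xor 87 = e0
20 xor df = ff
75 xor 92 = e7
70 xor 9d = ed
64 xor 88 = ec
61 xor d2 = b3
74 xor 1f = 6b
65 xor ba = df

8f 74 dd 34 0f e0 ff e7 ed ec b3 6b df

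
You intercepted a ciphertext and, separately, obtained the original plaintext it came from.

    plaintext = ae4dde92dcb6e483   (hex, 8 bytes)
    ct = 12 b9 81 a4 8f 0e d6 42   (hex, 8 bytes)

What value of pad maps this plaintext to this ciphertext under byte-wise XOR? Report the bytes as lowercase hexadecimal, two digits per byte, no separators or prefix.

Since ct = plaintext ⊕ pad, XORing both sides with plaintext gives pad = plaintext ⊕ ct.
byte 0: ae xor 12 = bc
byte 1: 4d xor b9 = f4
byte 2: de xor 81 = 5f
byte 3: 92 xor a4 = 36
byte 4: dc xor 8f = 53
byte 5: b6 xor 0e = b8
byte 6: e4 xor d6 = 32
byte 7: 83 xor 42 = c1

bcf45f3653b832c1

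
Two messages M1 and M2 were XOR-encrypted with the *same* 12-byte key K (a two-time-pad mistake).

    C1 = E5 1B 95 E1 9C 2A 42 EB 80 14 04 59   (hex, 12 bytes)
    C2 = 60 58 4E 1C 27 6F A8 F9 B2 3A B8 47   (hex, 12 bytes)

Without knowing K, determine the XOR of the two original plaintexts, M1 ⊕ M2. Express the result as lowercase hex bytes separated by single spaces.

85 43 db fd bb 45 ea 12 32 2e bc 1e

C1 ⊕ C2 = (M1 ⊕ K) ⊕ (M2 ⊕ K) = M1 ⊕ M2 — the shared key cancels under XOR.
byte 0: 229 XOR  96 = 133
byte 1:  27 XOR  88 =  67
byte 2: 149 XOR  78 = 219
byte 3: 225 XOR  28 = 253
byte 4: 156 XOR  39 = 187
byte 5:  42 XOR 111 =  69
byte 6:  66 XOR 168 = 234
byte 7: 235 XOR 249 =  18
byte 8: 128 XOR 178 =  50
byte 9:  20 XOR  58 =  46
byte 10:   4 XOR 184 = 188
byte 11:  89 XOR  71 =  30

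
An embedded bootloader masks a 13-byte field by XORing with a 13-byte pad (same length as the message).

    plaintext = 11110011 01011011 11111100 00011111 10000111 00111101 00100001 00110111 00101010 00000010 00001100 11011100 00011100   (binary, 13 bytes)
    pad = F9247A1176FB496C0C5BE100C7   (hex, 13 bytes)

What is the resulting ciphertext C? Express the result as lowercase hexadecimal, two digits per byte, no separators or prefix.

0a7f860ef1c6685b2659eddcdb

XOR is its own inverse, so applying the key byte-wise gives the result directly.
byte 0: f3 XOR f9 = 0a
byte 1: 5b XOR 24 = 7f
byte 2: fc XOR 7a = 86
byte 3: 1f XOR 11 = 0e
byte 4: 87 XOR 76 = f1
byte 5: 3d XOR fb = c6
byte 6: 21 XOR 49 = 68
byte 7: 37 XOR 6c = 5b
byte 8: 2a XOR 0c = 26
byte 9: 02 XOR 5b = 59
byte 10: 0c XOR e1 = ed
byte 11: dc XOR 00 = dc
byte 12: 1c XOR c7 = db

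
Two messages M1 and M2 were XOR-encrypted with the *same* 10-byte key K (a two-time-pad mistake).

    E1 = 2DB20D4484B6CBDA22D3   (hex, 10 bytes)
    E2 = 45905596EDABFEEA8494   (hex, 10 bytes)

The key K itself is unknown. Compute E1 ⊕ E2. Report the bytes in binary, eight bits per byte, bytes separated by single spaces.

E1 ⊕ E2 = (M1 ⊕ K) ⊕ (M2 ⊕ K) = M1 ⊕ M2 — the shared key cancels under XOR.
byte 0: 2d XOR 45 = 68
byte 1: b2 XOR 90 = 22
byte 2: 0d XOR 55 = 58
byte 3: 44 XOR 96 = d2
byte 4: 84 XOR ed = 69
byte 5: b6 XOR ab = 1d
byte 6: cb XOR fe = 35
byte 7: da XOR ea = 30
byte 8: 22 XOR 84 = a6
byte 9: d3 XOR 94 = 47

01101000 00100010 01011000 11010010 01101001 00011101 00110101 00110000 10100110 01000111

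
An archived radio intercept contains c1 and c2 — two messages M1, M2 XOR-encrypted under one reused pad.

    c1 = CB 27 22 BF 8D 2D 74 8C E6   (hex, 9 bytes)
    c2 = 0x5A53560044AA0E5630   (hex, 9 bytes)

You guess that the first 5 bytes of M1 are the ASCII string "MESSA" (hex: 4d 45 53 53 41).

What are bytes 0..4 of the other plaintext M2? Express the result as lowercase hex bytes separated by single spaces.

First, c1 ⊕ c2 = (M1 ⊕ K) ⊕ (M2 ⊕ K) = M1 ⊕ M2, so the key drops out. Then M2 = (M1 ⊕ M2) ⊕ M1 over the first 5 bytes.
byte 0: (cb xor 5a) xor 4d = 91 xor 4d = dc
byte 1: (27 xor 53) xor 45 = 74 xor 45 = 31
byte 2: (22 xor 56) xor 53 = 74 xor 53 = 27
byte 3: (bf xor 00) xor 53 = bf xor 53 = ec
byte 4: (8d xor 44) xor 41 = c9 xor 41 = 88

dc 31 27 ec 88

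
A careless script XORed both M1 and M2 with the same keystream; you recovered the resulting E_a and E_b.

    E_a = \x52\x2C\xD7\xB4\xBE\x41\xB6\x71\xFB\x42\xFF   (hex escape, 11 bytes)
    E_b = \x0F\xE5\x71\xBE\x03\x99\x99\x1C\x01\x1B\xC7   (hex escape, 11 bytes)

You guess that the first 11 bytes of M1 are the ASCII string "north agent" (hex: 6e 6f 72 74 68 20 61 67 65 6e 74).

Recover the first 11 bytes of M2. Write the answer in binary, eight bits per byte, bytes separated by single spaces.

00110011 10100110 11010100 01111110 11010101 11111000 01001110 00001010 10011111 00110111 01001100

First, E_a ⊕ E_b = (M1 ⊕ K) ⊕ (M2 ⊕ K) = M1 ⊕ M2, so the key drops out. Then M2 = (M1 ⊕ M2) ⊕ M1 over the first 11 bytes.
byte 0: (52 xor 0f) xor 6e = 5d xor 6e = 33
byte 1: (2c xor e5) xor 6f = c9 xor 6f = a6
byte 2: (d7 xor 71) xor 72 = a6 xor 72 = d4
byte 3: (b4 xor be) xor 74 = 0a xor 74 = 7e
byte 4: (be xor 03) xor 68 = bd xor 68 = d5
byte 5: (41 xor 99) xor 20 = d8 xor 20 = f8
byte 6: (b6 xor 99) xor 61 = 2f xor 61 = 4e
byte 7: (71 xor 1c) xor 67 = 6d xor 67 = 0a
byte 8: (fb xor 01) xor 65 = fa xor 65 = 9f
byte 9: (42 xor 1b) xor 6e = 59 xor 6e = 37
byte 10: (ff xor c7) xor 74 = 38 xor 74 = 4c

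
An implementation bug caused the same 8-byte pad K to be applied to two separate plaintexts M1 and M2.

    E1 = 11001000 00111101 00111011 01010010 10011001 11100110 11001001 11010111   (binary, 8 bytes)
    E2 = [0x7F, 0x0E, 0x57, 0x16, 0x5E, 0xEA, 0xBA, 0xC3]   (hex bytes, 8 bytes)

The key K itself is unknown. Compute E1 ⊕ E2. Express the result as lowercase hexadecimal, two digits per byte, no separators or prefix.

E1 ⊕ E2 = (M1 ⊕ K) ⊕ (M2 ⊕ K) = M1 ⊕ M2 — the shared key cancels under XOR.
c8 xor 7f = b7
3d xor 0e = 33
3b xor 57 = 6c
52 xor 16 = 44
99 xor 5e = c7
e6 xor ea = 0c
c9 xor ba = 73
d7 xor c3 = 14

b7336c44c70c7314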